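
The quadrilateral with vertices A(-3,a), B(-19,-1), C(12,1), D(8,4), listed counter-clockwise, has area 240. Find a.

Write out the shoelace sum; only the two edges meeting at A involve a:
2·Area = [(8·a − (-3)·4) + ((-3)·(-1) − (-19)·a)] + 33
       = 27·a + 48 = 480
⇒ a = 16.

16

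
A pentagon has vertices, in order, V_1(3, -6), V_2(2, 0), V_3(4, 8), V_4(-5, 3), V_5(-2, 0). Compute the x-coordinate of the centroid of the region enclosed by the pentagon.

37/147

Apply the shoelace (surveyor's) formula. First the cross-terms c_i = x_i·y_{i+1} − x_{i+1}·y_i:
  12, 16, 52, 6, 12  ⇒  2A = 98, A = 49.
Then Σ (x_i + x_{i+1})·c_i = 74, so x̄ = 74 / (6·49) = 37/147.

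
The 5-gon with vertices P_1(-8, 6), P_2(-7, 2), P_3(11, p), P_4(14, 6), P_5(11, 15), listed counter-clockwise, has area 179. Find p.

2

The doubled signed area Σ (x_i y_{i+1} − x_{i+1} y_i) is linear in p.
With p=0 it equals 400; the coefficient of p is -21 (from the two edges through P_3).
So -21·p + 400 = 2·179 = 358 ⇒ p = 2.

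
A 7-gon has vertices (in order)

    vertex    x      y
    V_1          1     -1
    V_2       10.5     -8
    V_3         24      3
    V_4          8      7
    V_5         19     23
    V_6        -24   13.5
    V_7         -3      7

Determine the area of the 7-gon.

549

V_1→V_2: (1)(-8) − (10.5)(-1) = 2.5
V_2→V_3: (10.5)(3) − (24)(-8) = 223.5
V_3→V_4: (24)(7) − (8)(3) = 144
V_4→V_5: (8)(23) − (19)(7) = 51
V_5→V_6: (19)(13.5) − (-24)(23) = 808.5
V_6→V_7: (-24)(7) − (-3)(13.5) = -127.5
V_7→V_1: (-3)(-1) − (1)(7) = -4
Σ = 1098
Area = |Σ|/2 = 549.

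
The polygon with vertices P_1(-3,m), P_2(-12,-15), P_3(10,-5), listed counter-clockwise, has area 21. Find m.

-9

The doubled signed area Σ (x_i y_{i+1} − x_{i+1} y_i) is linear in m.
With m=0 it equals 240; the coefficient of m is 22 (from the two edges through P_1).
So 22·m + 240 = 2·21 = 42 ⇒ m = -9.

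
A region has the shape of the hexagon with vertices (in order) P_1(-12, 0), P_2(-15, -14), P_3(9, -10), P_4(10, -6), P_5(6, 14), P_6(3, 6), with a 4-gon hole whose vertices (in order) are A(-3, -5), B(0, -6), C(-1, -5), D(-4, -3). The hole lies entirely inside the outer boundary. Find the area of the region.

363

Outer boundary:
Apply the shoelace (surveyor's) formula: 2A = Σ (x_i·y_{i+1} − x_{i+1}·y_i), indices taken mod 6.
P_1→P_2: (-12)(-14) − (-15)(0) = 168
P_2→P_3: (-15)(-10) − (9)(-14) = 276
P_3→P_4: (9)(-6) − (10)(-10) = 46
P_4→P_5: (10)(14) − (6)(-6) = 176
P_5→P_6: (6)(6) − (3)(14) = -6
P_6→P_1: (3)(0) − (-12)(6) = 72
Σ = 732
Area = |Σ|/2 = 366.
Hole:
Σ = (18) + (-6) + (-17) + (11) = 6
Area = |Σ|/2 = 3.
Net area = 366 − 3 = 363.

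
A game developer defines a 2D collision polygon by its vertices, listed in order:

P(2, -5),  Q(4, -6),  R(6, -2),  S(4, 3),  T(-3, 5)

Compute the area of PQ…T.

Apply the shoelace formula: 2A = Σ (x_i·y_{i+1} − x_{i+1}·y_i), indices taken mod 5.
Σ = (8) + (28) + (26) + (29) + (5) = 96
Area = |Σ|/2 = 48.

48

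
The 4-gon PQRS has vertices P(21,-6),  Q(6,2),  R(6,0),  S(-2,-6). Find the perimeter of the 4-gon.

|PQ| = √((-15)² + (8)²) = √289 = 17
|QR| = √((0)² + (-2)²) = √4 = 2
|RS| = √((-8)² + (-6)²) = √100 = 10
|SP| = √((23)² + (0)²) = √529 = 23
Perimeter = 17 + 2 + 10 + 23 = 52.

52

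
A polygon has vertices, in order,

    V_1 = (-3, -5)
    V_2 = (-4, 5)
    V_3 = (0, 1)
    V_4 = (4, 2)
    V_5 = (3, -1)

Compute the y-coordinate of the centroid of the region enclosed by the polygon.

-62/213

Apply the shoelace (surveyor's) formula. First the cross-terms c_i = x_i·y_{i+1} − x_{i+1}·y_i:
  -35, -4, -4, -10, -18  ⇒  2A = -71, A = -35.5.
Then Σ (y_i + y_{i+1})·c_i = 62, so ȳ = 62 / (6·(-35.5)) = -62/213.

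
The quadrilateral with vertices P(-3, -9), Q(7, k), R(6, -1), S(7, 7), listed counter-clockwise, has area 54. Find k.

The doubled signed area Σ (x_i y_{i+1} − x_{i+1} y_i) is linear in k.
With k=0 it equals 63; the coefficient of k is -9 (from the two edges through Q).
So -9·k + 63 = 2·54 = 108 ⇒ k = -5.

-5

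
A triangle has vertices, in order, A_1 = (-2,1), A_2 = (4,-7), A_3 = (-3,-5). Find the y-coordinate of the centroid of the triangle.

-11/3

Apply the surveyor's formula. First the cross-terms c_i = x_i·y_{i+1} − x_{i+1}·y_i:
  10, -41, -13  ⇒  2A = -44, A = -22.
Then Σ (y_i + y_{i+1})·c_i = 484, so ȳ = 484 / (6·(-22)) = -11/3.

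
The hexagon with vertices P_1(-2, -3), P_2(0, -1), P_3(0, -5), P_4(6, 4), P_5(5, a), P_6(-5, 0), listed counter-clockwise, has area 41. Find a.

5

Write out the shoelace sum; only the two edges meeting at P_5 involve a:
2·Area = [(6·a − 5·4) + (5·0 − (-5)·a)] + 47
       = 11·a + 27 = 82
⇒ a = 5.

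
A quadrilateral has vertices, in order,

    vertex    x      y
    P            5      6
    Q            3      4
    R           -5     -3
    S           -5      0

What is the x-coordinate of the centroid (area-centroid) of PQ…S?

-1.5

Apply the shoelace (surveyor's) formula. First the cross-terms c_i = x_i·y_{i+1} − x_{i+1}·y_i:
  2, 11, -15, -30  ⇒  2A = -32, A = -16.
Then Σ (x_i + x_{i+1})·c_i = 144, so x̄ = 144 / (6·(-16)) = -1.5.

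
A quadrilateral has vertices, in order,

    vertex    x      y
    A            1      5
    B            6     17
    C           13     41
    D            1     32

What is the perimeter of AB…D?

|AB| = √((5)² + (12)²) = √169 = 13
|BC| = √((7)² + (24)²) = √625 = 25
|CD| = √((-12)² + (-9)²) = √225 = 15
|DA| = √((0)² + (-27)²) = √729 = 27
Perimeter = 13 + 25 + 15 + 27 = 80.

80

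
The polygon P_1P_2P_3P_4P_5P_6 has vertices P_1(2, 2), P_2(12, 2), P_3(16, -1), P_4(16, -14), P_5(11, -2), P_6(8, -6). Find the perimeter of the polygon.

56

|P_1P_2| = √((10)² + (0)²) = √100 = 10
|P_2P_3| = √((4)² + (-3)²) = √25 = 5
|P_3P_4| = √((0)² + (-13)²) = √169 = 13
|P_4P_5| = √((-5)² + (12)²) = √169 = 13
|P_5P_6| = √((-3)² + (-4)²) = √25 = 5
|P_6P_1| = √((-6)² + (8)²) = √100 = 10
Perimeter = 10 + 5 + 13 + 13 + 5 + 10 = 56.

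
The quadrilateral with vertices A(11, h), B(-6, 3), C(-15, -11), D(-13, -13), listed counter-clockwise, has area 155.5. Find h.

The doubled signed area Σ (x_i y_{i+1} − x_{i+1} y_i) is linear in h.
With h=0 it equals 339; the coefficient of h is -7 (from the two edges through A).
So -7·h + 339 = 2·155.5 = 311 ⇒ h = 4.

4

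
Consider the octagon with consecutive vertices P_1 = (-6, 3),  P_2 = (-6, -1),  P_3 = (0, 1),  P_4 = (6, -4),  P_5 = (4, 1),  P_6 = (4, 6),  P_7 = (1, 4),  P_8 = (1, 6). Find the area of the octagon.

Apply the shoelace (surveyor's) formula: 2A = Σ (x_i·y_{i+1} − x_{i+1}·y_i), indices taken mod 8.
Σ = (24) + (-6) + (-6) + (22) + (20) + (10) + (2) + (39) = 105
Area = |Σ|/2 = 52.5.

52.5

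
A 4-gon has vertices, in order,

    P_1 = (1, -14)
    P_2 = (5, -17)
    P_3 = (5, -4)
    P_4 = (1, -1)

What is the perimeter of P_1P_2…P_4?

36

|P_1P_2| = √((4)² + (-3)²) = √25 = 5
|P_2P_3| = √((0)² + (13)²) = √169 = 13
|P_3P_4| = √((-4)² + (3)²) = √25 = 5
|P_4P_1| = √((0)² + (-13)²) = √169 = 13
Perimeter = 5 + 13 + 5 + 13 = 36.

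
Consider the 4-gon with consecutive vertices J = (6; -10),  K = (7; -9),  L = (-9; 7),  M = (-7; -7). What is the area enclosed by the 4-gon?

104

Apply the shoelace formula: 2A = Σ (x_i·y_{i+1} − x_{i+1}·y_i), indices taken mod 4.
Σ = (16) + (-32) + (112) + (112) = 208
Area = |Σ|/2 = 104.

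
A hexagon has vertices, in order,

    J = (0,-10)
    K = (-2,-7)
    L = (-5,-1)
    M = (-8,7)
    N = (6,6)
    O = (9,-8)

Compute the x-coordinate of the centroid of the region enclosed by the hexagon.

95/81

Apply the shoelace (surveyor's) formula. First the cross-terms c_i = x_i·y_{i+1} − x_{i+1}·y_i:
  -20, -33, -43, -90, -102, -90  ⇒  2A = -378, A = -189.
Then Σ (x_i + x_{i+1})·c_i = -1330, so x̄ = -1330 / (6·(-189)) = 95/81.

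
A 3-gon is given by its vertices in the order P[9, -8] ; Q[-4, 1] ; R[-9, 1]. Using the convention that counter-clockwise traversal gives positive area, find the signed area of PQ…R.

22.5

Apply the shoelace formula: 2A = Σ (x_i·y_{i+1} − x_{i+1}·y_i), indices taken mod 3.
Σ = (-23) + (5) + (63) = 45
Signed area = Σ/2 = 22.5 (positive ⇒ counter-clockwise traversal).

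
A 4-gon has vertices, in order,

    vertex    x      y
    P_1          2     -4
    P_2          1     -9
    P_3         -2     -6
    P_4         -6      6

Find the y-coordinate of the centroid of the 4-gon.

Apply Gauss's area formula. First the cross-terms c_i = x_i·y_{i+1} − x_{i+1}·y_i:
  -14, -24, -48, 12  ⇒  2A = -74, A = -37.
Then Σ (y_i + y_{i+1})·c_i = 566, so ȳ = 566 / (6·(-37)) = -283/111.

-283/111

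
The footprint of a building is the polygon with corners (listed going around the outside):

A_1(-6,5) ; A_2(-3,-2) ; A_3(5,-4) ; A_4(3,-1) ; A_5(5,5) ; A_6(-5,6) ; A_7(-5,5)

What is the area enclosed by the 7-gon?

Apply the surveyor's formula: 2A = Σ (x_i·y_{i+1} − x_{i+1}·y_i), indices taken mod 7.
Σ = (27) + (22) + (7) + (20) + (55) + (5) + (5) = 141
Area = |Σ|/2 = 70.5.

70.5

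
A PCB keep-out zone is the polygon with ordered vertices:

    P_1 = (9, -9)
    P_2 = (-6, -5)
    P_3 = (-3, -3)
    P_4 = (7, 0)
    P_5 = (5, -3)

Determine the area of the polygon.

Apply the shoelace (surveyor's) formula: 2A = Σ (x_i·y_{i+1} − x_{i+1}·y_i), indices taken mod 5.
P_1→P_2: (9)(-5) − (-6)(-9) = -99
P_2→P_3: (-6)(-3) − (-3)(-5) = 3
P_3→P_4: (-3)(0) − (7)(-3) = 21
P_4→P_5: (7)(-3) − (5)(0) = -21
P_5→P_1: (5)(-9) − (9)(-3) = -18
Σ = -114
Area = |Σ|/2 = 57.

57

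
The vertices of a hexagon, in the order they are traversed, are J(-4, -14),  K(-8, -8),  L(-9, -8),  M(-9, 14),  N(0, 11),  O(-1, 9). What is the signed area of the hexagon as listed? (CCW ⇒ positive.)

-162

Apply the shoelace formula: 2A = Σ (x_i·y_{i+1} − x_{i+1}·y_i), indices taken mod 6.
Σ = (-80) + (-8) + (-198) + (-99) + (11) + (50) = -324
Signed area = Σ/2 = -162 (negative ⇒ clockwise traversal).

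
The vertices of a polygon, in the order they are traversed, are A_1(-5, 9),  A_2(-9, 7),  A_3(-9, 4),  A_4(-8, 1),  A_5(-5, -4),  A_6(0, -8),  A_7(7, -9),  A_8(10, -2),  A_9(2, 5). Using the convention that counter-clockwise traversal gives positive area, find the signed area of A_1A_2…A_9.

Σ = (46) + (27) + (23) + (37) + (40) + (56) + (76) + (54) + (43) = 402
Signed area = Σ/2 = 201 (positive ⇒ counter-clockwise traversal).

201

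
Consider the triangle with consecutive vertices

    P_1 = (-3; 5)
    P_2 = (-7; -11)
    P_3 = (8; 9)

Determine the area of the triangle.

Apply Gauss's area formula: 2A = Σ (x_i·y_{i+1} − x_{i+1}·y_i), indices taken mod 3.
Σ = (68) + (25) + (67) = 160
Area = |Σ|/2 = 80.

80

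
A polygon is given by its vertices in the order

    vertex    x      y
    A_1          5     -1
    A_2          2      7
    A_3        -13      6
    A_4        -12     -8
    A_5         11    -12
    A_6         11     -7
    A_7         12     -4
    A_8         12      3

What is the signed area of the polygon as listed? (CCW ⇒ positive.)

Apply the shoelace (surveyor's) formula: 2A = Σ (x_i·y_{i+1} − x_{i+1}·y_i), indices taken mod 8.
Σ = (37) + (103) + (176) + (232) + (55) + (40) + (84) + (-27) = 700
Signed area = Σ/2 = 350 (positive ⇒ counter-clockwise traversal).

350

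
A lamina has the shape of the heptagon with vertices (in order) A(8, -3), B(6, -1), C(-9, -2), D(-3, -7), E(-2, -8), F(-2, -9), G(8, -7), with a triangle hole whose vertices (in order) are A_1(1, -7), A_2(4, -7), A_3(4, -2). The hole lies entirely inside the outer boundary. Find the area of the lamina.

Outer boundary:
Apply Gauss's area formula: 2A = Σ (x_i·y_{i+1} − x_{i+1}·y_i), indices taken mod 7.
Cross-terms: 10, -21, 57, 10, 2, 86, 32  ⇒  Σ = 176
Area = |Σ|/2 = 88.
Hole:
Apply Gauss's area formula: 2A = Σ (x_i·y_{i+1} − x_{i+1}·y_i), indices taken mod 3.
Σ = (21) + (20) + (-26) = 15
Area = |Σ|/2 = 7.5.
Net area = 88 − 7.5 = 80.5.

80.5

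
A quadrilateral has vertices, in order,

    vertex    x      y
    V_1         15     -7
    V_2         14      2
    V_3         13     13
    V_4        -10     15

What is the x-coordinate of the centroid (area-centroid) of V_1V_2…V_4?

1354/227

Apply Gauss's area formula. First the cross-terms c_i = x_i·y_{i+1} − x_{i+1}·y_i:
  128, 156, 325, -155  ⇒  2A = 454, A = 227.
Then Σ (x_i + x_{i+1})·c_i = 8124, so x̄ = 8124 / (6·227) = 1354/227.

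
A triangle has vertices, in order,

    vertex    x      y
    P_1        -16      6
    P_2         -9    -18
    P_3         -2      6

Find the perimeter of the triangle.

64

|P_1P_2| = √((7)² + (-24)²) = √625 = 25
|P_2P_3| = √((7)² + (24)²) = √625 = 25
|P_3P_1| = √((-14)² + (0)²) = √196 = 14
Perimeter = 25 + 25 + 14 = 64.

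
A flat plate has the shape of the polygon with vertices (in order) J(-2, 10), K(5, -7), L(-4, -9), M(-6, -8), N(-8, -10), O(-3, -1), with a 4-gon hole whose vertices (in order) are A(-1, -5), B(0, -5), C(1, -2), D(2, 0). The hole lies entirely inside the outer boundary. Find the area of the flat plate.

Outer boundary:
J→K: (-2)(-7) − (5)(10) = -36
K→L: (5)(-9) − (-4)(-7) = -73
L→M: (-4)(-8) − (-6)(-9) = -22
M→N: (-6)(-10) − (-8)(-8) = -4
N→O: (-8)(-1) − (-3)(-10) = -22
O→J: (-3)(10) − (-2)(-1) = -32
Σ = -189
Area = |Σ|/2 = 94.5.
Hole:
Apply the surveyor's formula: 2A = Σ (x_i·y_{i+1} − x_{i+1}·y_i), indices taken mod 4.
Σ = (5) + (5) + (4) + (-10) = 4
Area = |Σ|/2 = 2.
Net area = 94.5 − 2 = 92.5.

92.5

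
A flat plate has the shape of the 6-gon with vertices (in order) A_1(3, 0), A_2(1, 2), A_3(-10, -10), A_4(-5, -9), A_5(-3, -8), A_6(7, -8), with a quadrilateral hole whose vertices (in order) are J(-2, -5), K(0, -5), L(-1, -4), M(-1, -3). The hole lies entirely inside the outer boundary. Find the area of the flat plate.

85

Outer boundary:
Σ = (6) + (10) + (40) + (13) + (80) + (24) = 173
Area = |Σ|/2 = 86.5.
Hole:
Apply the shoelace (surveyor's) formula: 2A = Σ (x_i·y_{i+1} − x_{i+1}·y_i), indices taken mod 4.
Σ = (10) + (-5) + (-1) + (-1) = 3
Area = |Σ|/2 = 1.5.
Net area = 86.5 − 1.5 = 85.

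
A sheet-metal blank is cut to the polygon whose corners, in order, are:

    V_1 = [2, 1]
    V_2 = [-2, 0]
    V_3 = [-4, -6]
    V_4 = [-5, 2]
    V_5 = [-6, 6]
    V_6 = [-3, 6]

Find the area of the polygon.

37.5

Apply the surveyor's formula: 2A = Σ (x_i·y_{i+1} − x_{i+1}·y_i), indices taken mod 6.
Cross-terms: 2, 12, -38, -18, -18, -15  ⇒  Σ = -75
Area = |Σ|/2 = 37.5.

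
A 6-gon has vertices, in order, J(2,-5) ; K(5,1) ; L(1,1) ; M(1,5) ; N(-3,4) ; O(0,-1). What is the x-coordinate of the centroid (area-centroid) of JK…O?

Apply the shoelace formula. First the cross-terms c_i = x_i·y_{i+1} − x_{i+1}·y_i:
  27, 4, 4, 19, 3, 2  ⇒  2A = 59, A = 29.5.
Then Σ (x_i + x_{i+1})·c_i = 178, so x̄ = 178 / (6·29.5) = 178/177.

178/177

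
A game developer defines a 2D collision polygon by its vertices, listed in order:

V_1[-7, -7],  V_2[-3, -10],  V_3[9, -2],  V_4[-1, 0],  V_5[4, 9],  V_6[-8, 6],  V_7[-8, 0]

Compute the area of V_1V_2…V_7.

167

Apply the shoelace (surveyor's) formula: 2A = Σ (x_i·y_{i+1} − x_{i+1}·y_i), indices taken mod 7.
V_1→V_2: (-7)(-10) − (-3)(-7) = 49
V_2→V_3: (-3)(-2) − (9)(-10) = 96
V_3→V_4: (9)(0) − (-1)(-2) = -2
V_4→V_5: (-1)(9) − (4)(0) = -9
V_5→V_6: (4)(6) − (-8)(9) = 96
V_6→V_7: (-8)(0) − (-8)(6) = 48
V_7→V_1: (-8)(-7) − (-7)(0) = 56
Σ = 334
Area = |Σ|/2 = 167.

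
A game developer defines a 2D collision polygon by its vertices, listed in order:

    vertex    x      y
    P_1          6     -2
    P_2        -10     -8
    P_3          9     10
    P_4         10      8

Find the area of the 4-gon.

Σ = (-68) + (-28) + (-28) + (-68) = -192
Area = |Σ|/2 = 96.

96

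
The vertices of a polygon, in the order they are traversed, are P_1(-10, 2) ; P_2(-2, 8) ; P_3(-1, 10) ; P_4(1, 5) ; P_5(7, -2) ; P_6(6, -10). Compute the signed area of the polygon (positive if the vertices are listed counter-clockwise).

Σ = (-76) + (-12) + (-15) + (-37) + (-58) + (-88) = -286
Signed area = Σ/2 = -143 (negative ⇒ clockwise traversal).

-143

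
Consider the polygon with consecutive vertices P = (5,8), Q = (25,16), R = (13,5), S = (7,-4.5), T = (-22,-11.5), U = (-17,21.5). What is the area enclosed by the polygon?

P→Q: (5)(16) − (25)(8) = -120
Q→R: (25)(5) − (13)(16) = -83
R→S: (13)(-4.5) − (7)(5) = -93.5
S→T: (7)(-11.5) − (-22)(-4.5) = -179.5
T→U: (-22)(21.5) − (-17)(-11.5) = -668.5
U→P: (-17)(8) − (5)(21.5) = -243.5
Σ = -1388
Area = |Σ|/2 = 694.

694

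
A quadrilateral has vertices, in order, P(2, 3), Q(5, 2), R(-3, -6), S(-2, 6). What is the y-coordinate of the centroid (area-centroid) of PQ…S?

121/249

Apply Gauss's area formula. First the cross-terms c_i = x_i·y_{i+1} − x_{i+1}·y_i:
  -11, -24, -30, -18  ⇒  2A = -83, A = -41.5.
Then Σ (y_i + y_{i+1})·c_i = -121, so ȳ = -121 / (6·(-41.5)) = 121/249.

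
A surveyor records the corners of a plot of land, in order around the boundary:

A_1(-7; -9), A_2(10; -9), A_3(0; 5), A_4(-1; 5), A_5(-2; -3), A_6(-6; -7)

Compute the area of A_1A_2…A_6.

Cross-terms: 153, 50, 5, 13, -4, 5  ⇒  Σ = 222
Area = |Σ|/2 = 111.

111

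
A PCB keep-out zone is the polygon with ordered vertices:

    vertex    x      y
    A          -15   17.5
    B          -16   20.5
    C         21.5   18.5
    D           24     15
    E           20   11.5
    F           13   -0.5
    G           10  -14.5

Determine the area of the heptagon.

647.625

Apply the surveyor's formula: 2A = Σ (x_i·y_{i+1} − x_{i+1}·y_i), indices taken mod 7.
Cross-terms: -27.5, -736.75, -121.5, -24, -159.5, -183.5, -42.5  ⇒  Σ = -1295.25
Area = |Σ|/2 = 647.625.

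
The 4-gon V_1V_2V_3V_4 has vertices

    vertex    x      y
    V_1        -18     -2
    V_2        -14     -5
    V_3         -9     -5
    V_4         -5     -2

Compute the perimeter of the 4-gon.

28

|V_1V_2| = √((4)² + (-3)²) = √25 = 5
|V_2V_3| = √((5)² + (0)²) = √25 = 5
|V_3V_4| = √((4)² + (3)²) = √25 = 5
|V_4V_1| = √((-13)² + (0)²) = √169 = 13
Perimeter = 5 + 5 + 5 + 13 = 28.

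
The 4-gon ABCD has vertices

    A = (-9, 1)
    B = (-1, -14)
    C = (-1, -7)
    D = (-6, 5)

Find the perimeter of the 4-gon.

42

|AB| = √((8)² + (-15)²) = √289 = 17
|BC| = √((0)² + (7)²) = √49 = 7
|CD| = √((-5)² + (12)²) = √169 = 13
|DA| = √((-3)² + (-4)²) = √25 = 5
Perimeter = 17 + 7 + 13 + 5 = 42.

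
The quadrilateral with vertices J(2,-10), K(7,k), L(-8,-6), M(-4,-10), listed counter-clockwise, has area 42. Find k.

-6

The doubled signed area Σ (x_i y_{i+1} − x_{i+1} y_i) is linear in k.
With k=0 it equals 144; the coefficient of k is 10 (from the two edges through K).
So 10·k + 144 = 2·42 = 84 ⇒ k = -6.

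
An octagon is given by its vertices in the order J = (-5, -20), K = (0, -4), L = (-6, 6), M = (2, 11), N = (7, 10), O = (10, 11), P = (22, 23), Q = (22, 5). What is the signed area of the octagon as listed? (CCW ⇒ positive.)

Apply the shoelace (surveyor's) formula: 2A = Σ (x_i·y_{i+1} − x_{i+1}·y_i), indices taken mod 8.
Cross-terms: 20, -24, -78, -57, -23, -12, -396, -415  ⇒  Σ = -985
Signed area = Σ/2 = -492.5 (negative ⇒ clockwise traversal).

-492.5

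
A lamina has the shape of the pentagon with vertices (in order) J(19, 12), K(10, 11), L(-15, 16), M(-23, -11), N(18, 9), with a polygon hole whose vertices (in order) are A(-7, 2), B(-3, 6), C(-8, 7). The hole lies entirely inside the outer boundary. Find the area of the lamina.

479.5

Outer boundary:
Σ = (89) + (325) + (533) + (-9) + (45) = 983
Area = |Σ|/2 = 491.5.
Hole:
Apply Gauss's area formula: 2A = Σ (x_i·y_{i+1} − x_{i+1}·y_i), indices taken mod 3.
Σ = (-36) + (27) + (33) = 24
Area = |Σ|/2 = 12.
Net area = 491.5 − 12 = 479.5.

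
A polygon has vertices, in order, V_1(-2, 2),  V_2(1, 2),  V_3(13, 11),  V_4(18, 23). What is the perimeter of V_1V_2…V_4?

|V_1V_2| = √((3)² + (0)²) = √9 = 3
|V_2V_3| = √((12)² + (9)²) = √225 = 15
|V_3V_4| = √((5)² + (12)²) = √169 = 13
|V_4V_1| = √((-20)² + (-21)²) = √841 = 29
Perimeter = 3 + 15 + 13 + 29 = 60.

60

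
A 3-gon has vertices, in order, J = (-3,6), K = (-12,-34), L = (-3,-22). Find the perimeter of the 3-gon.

84

|JK| = √((-9)² + (-40)²) = √1681 = 41
|KL| = √((9)² + (12)²) = √225 = 15
|LJ| = √((0)² + (28)²) = √784 = 28
Perimeter = 41 + 15 + 28 = 84.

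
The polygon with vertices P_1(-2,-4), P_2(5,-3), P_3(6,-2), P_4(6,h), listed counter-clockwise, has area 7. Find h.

-1

Write out the shoelace sum; only the two edges meeting at P_4 involve h:
2·Area = [(6·h − 6·(-2)) + (6·(-4) − (-2)·h)] + 34
       = 8·h + 22 = 14
⇒ h = -1.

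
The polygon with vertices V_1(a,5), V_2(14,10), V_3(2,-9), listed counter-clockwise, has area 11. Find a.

The doubled signed area Σ (x_i y_{i+1} − x_{i+1} y_i) is linear in a.
With a=0 it equals -206; the coefficient of a is 19 (from the two edges through V_1).
So 19·a + -206 = 2·11 = 22 ⇒ a = 12.

12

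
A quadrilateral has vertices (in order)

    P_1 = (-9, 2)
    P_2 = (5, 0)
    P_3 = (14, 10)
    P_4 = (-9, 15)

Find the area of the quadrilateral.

Apply the shoelace formula: 2A = Σ (x_i·y_{i+1} − x_{i+1}·y_i), indices taken mod 4.
Σ = (-10) + (50) + (300) + (117) = 457
Area = |Σ|/2 = 228.5.

228.5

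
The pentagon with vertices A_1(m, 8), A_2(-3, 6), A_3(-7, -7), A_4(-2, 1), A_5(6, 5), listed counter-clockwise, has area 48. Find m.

-2

The doubled signed area Σ (x_i y_{i+1} − x_{i+1} y_i) is linear in m.
With m=0 it equals 98; the coefficient of m is 1 (from the two edges through A_1).
So 1·m + 98 = 2·48 = 96 ⇒ m = -2.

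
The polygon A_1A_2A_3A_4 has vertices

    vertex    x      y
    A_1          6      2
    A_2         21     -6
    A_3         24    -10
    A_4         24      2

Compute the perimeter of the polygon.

52

|A_1A_2| = √((15)² + (-8)²) = √289 = 17
|A_2A_3| = √((3)² + (-4)²) = √25 = 5
|A_3A_4| = √((0)² + (12)²) = √144 = 12
|A_4A_1| = √((-18)² + (0)²) = √324 = 18
Perimeter = 17 + 5 + 12 + 18 = 52.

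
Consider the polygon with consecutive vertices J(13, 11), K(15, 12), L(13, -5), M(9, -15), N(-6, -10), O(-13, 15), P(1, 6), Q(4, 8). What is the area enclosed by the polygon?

479.5

Apply Gauss's area formula: 2A = Σ (x_i·y_{i+1} − x_{i+1}·y_i), indices taken mod 8.
J→K: (13)(12) − (15)(11) = -9
K→L: (15)(-5) − (13)(12) = -231
L→M: (13)(-15) − (9)(-5) = -150
M→N: (9)(-10) − (-6)(-15) = -180
N→O: (-6)(15) − (-13)(-10) = -220
O→P: (-13)(6) − (1)(15) = -93
P→Q: (1)(8) − (4)(6) = -16
Q→J: (4)(11) − (13)(8) = -60
Σ = -959
Area = |Σ|/2 = 479.5.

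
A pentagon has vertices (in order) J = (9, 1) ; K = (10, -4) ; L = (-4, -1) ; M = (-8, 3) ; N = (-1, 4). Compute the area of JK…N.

79

Apply Gauss's area formula: 2A = Σ (x_i·y_{i+1} − x_{i+1}·y_i), indices taken mod 5.
Σ = (-46) + (-26) + (-20) + (-29) + (-37) = -158
Area = |Σ|/2 = 79.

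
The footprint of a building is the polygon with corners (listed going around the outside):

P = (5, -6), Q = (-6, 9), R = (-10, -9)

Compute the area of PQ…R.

129

P→Q: (5)(9) − (-6)(-6) = 9
Q→R: (-6)(-9) − (-10)(9) = 144
R→P: (-10)(-6) − (5)(-9) = 105
Σ = 258
Area = |Σ|/2 = 129.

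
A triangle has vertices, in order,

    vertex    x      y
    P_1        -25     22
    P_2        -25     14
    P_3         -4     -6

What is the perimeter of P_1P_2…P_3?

|P_1P_2| = √((0)² + (-8)²) = √64 = 8
|P_2P_3| = √((21)² + (-20)²) = √841 = 29
|P_3P_1| = √((-21)² + (28)²) = √1225 = 35
Perimeter = 8 + 29 + 35 = 72.

72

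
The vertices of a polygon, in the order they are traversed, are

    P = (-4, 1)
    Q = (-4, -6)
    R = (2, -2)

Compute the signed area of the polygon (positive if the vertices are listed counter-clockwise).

21

Apply the shoelace (surveyor's) formula: 2A = Σ (x_i·y_{i+1} − x_{i+1}·y_i), indices taken mod 3.
P→Q: (-4)(-6) − (-4)(1) = 28
Q→R: (-4)(-2) − (2)(-6) = 20
R→P: (2)(1) − (-4)(-2) = -6
Σ = 42
Signed area = Σ/2 = 21 (positive ⇒ counter-clockwise traversal).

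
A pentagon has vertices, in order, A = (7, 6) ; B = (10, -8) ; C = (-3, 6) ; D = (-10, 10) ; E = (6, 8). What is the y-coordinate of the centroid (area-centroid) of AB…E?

Apply the shoelace formula. First the cross-terms c_i = x_i·y_{i+1} − x_{i+1}·y_i:
  -116, 36, 30, -140, -20  ⇒  2A = -210, A = -105.
Then Σ (y_i + y_{i+1})·c_i = -2160, so ȳ = -2160 / (6·(-105)) = 24/7.

24/7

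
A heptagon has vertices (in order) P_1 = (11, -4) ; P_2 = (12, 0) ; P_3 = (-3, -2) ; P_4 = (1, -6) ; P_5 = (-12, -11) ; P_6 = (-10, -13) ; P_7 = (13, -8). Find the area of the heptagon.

146

Apply the shoelace (surveyor's) formula: 2A = Σ (x_i·y_{i+1} − x_{i+1}·y_i), indices taken mod 7.
Σ = (48) + (-24) + (20) + (-83) + (46) + (249) + (36) = 292
Area = |Σ|/2 = 146.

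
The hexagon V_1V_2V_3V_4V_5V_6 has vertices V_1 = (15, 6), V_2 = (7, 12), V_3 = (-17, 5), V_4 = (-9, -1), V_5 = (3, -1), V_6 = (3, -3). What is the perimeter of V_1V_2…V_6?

74

|V_1V_2| = √((-8)² + (6)²) = √100 = 10
|V_2V_3| = √((-24)² + (-7)²) = √625 = 25
|V_3V_4| = √((8)² + (-6)²) = √100 = 10
|V_4V_5| = √((12)² + (0)²) = √144 = 12
|V_5V_6| = √((0)² + (-2)²) = √4 = 2
|V_6V_1| = √((12)² + (9)²) = √225 = 15
Perimeter = 10 + 25 + 10 + 12 + 2 + 15 = 74.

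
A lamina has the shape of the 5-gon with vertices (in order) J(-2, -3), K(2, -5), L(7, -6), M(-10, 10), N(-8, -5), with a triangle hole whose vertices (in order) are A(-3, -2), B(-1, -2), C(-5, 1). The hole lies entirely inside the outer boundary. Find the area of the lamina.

93.5

Outer boundary:
Apply Gauss's area formula: 2A = Σ (x_i·y_{i+1} − x_{i+1}·y_i), indices taken mod 5.
J→K: (-2)(-5) − (2)(-3) = 16
K→L: (2)(-6) − (7)(-5) = 23
L→M: (7)(10) − (-10)(-6) = 10
M→N: (-10)(-5) − (-8)(10) = 130
N→J: (-8)(-3) − (-2)(-5) = 14
Σ = 193
Area = |Σ|/2 = 96.5.
Hole:
Σ = (4) + (-11) + (13) = 6
Area = |Σ|/2 = 3.
Net area = 96.5 − 3 = 93.5.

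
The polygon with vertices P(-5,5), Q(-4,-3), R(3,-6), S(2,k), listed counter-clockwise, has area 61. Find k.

Write out the shoelace sum; only the two edges meeting at S involve k:
2·Area = [(3·k − 2·(-6)) + (2·5 − (-5)·k)] + 68
       = 8·k + 90 = 122
⇒ k = 4.

4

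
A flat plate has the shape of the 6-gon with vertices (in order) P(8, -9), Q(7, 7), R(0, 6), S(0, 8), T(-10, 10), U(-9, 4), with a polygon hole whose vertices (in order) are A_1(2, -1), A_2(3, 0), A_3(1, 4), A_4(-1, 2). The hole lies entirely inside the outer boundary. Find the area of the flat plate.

161

Outer boundary:
Σ = (119) + (42) + (0) + (80) + (50) + (49) = 340
Area = |Σ|/2 = 170.
Hole:
Σ = (3) + (12) + (6) + (-3) = 18
Area = |Σ|/2 = 9.
Net area = 170 − 9 = 161.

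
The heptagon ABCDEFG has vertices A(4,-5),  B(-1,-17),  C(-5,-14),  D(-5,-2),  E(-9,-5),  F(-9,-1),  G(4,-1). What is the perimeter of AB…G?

|AB| = √((-5)² + (-12)²) = √169 = 13
|BC| = √((-4)² + (3)²) = √25 = 5
|CD| = √((0)² + (12)²) = √144 = 12
|DE| = √((-4)² + (-3)²) = √25 = 5
|EF| = √((0)² + (4)²) = √16 = 4
|FG| = √((13)² + (0)²) = √169 = 13
|GA| = √((0)² + (-4)²) = √16 = 4
Perimeter = 13 + 5 + 12 + 5 + 4 + 13 + 4 = 56.

56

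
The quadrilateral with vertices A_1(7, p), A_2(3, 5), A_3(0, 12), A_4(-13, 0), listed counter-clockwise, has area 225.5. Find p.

-14

The doubled signed area Σ (x_i y_{i+1} − x_{i+1} y_i) is linear in p.
With p=0 it equals 227; the coefficient of p is -16 (from the two edges through A_1).
So -16·p + 227 = 2·225.5 = 451 ⇒ p = -14.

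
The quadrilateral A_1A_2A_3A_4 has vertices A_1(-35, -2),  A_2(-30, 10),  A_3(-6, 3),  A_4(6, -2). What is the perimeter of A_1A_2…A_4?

92

|A_1A_2| = √((5)² + (12)²) = √169 = 13
|A_2A_3| = √((24)² + (-7)²) = √625 = 25
|A_3A_4| = √((12)² + (-5)²) = √169 = 13
|A_4A_1| = √((-41)² + (0)²) = √1681 = 41
Perimeter = 13 + 25 + 13 + 41 = 92.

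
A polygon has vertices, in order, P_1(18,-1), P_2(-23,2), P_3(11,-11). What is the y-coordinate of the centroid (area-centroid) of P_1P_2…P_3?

Apply the shoelace formula. First the cross-terms c_i = x_i·y_{i+1} − x_{i+1}·y_i:
  13, 231, 187  ⇒  2A = 431, A = 215.5.
Then Σ (y_i + y_{i+1})·c_i = -4310, so ȳ = -4310 / (6·215.5) = -10/3.

-10/3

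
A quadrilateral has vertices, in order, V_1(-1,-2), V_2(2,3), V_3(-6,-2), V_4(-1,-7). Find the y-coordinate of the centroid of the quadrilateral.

-2

Apply the shoelace formula. First the cross-terms c_i = x_i·y_{i+1} − x_{i+1}·y_i:
  1, 14, 40, -5  ⇒  2A = 50, A = 25.
Then Σ (y_i + y_{i+1})·c_i = -300, so ȳ = -300 / (6·25) = -2.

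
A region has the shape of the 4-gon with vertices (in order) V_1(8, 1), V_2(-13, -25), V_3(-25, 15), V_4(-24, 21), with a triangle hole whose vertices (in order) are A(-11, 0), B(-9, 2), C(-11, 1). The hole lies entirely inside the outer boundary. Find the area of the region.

681

Outer boundary:
Apply the shoelace formula: 2A = Σ (x_i·y_{i+1} − x_{i+1}·y_i), indices taken mod 4.
Σ = (-187) + (-820) + (-165) + (-192) = -1364
Area = |Σ|/2 = 682.
Hole:
Apply the shoelace (surveyor's) formula: 2A = Σ (x_i·y_{i+1} − x_{i+1}·y_i), indices taken mod 3.
Σ = (-22) + (13) + (11) = 2
Area = |Σ|/2 = 1.
Net area = 682 − 1 = 681.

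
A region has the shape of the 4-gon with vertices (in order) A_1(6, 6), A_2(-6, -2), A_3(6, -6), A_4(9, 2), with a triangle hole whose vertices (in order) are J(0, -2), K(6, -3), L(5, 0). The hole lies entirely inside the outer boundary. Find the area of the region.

Outer boundary:
Apply Gauss's area formula: 2A = Σ (x_i·y_{i+1} − x_{i+1}·y_i), indices taken mod 4.
Σ = (24) + (48) + (66) + (42) = 180
Area = |Σ|/2 = 90.
Hole:
Apply the shoelace (surveyor's) formula: 2A = Σ (x_i·y_{i+1} − x_{i+1}·y_i), indices taken mod 3.
J→K: (0)(-3) − (6)(-2) = 12
K→L: (6)(0) − (5)(-3) = 15
L→J: (5)(-2) − (0)(0) = -10
Σ = 17
Area = |Σ|/2 = 8.5.
Net area = 90 − 8.5 = 81.5.

81.5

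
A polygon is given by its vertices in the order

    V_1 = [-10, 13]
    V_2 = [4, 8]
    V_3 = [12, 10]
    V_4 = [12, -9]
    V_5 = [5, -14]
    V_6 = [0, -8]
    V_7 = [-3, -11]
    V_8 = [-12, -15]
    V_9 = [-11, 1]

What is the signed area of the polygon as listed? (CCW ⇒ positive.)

-500

Cross-terms: -132, -56, -228, -123, -40, -24, -87, -177, -133  ⇒  Σ = -1000
Signed area = Σ/2 = -500 (negative ⇒ clockwise traversal).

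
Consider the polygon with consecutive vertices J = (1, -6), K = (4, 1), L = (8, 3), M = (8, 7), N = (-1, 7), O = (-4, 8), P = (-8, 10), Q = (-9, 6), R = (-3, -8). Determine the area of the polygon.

163

Apply Gauss's area formula: 2A = Σ (x_i·y_{i+1} − x_{i+1}·y_i), indices taken mod 9.
J→K: (1)(1) − (4)(-6) = 25
K→L: (4)(3) − (8)(1) = 4
L→M: (8)(7) − (8)(3) = 32
M→N: (8)(7) − (-1)(7) = 63
N→O: (-1)(8) − (-4)(7) = 20
O→P: (-4)(10) − (-8)(8) = 24
P→Q: (-8)(6) − (-9)(10) = 42
Q→R: (-9)(-8) − (-3)(6) = 90
R→J: (-3)(-6) − (1)(-8) = 26
Σ = 326
Area = |Σ|/2 = 163.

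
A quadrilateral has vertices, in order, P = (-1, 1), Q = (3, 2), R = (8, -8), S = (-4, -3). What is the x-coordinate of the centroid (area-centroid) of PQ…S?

71/36

Apply the surveyor's formula. First the cross-terms c_i = x_i·y_{i+1} − x_{i+1}·y_i:
  -5, -40, -56, -7  ⇒  2A = -108, A = -54.
Then Σ (x_i + x_{i+1})·c_i = -639, so x̄ = -639 / (6·(-54)) = 71/36.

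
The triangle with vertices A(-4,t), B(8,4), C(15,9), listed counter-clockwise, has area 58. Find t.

Write out the shoelace sum; only the two edges meeting at A involve t:
2·Area = [(15·t − (-4)·9) + ((-4)·4 − 8·t)] + 12
       = 7·t + 32 = 116
⇒ t = 12.

12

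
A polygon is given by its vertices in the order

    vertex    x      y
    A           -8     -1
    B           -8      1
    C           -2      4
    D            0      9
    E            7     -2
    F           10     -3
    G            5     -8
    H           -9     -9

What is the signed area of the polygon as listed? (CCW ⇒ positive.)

-186.5

A→B: (-8)(1) − (-8)(-1) = -16
B→C: (-8)(4) − (-2)(1) = -30
C→D: (-2)(9) − (0)(4) = -18
D→E: (0)(-2) − (7)(9) = -63
E→F: (7)(-3) − (10)(-2) = -1
F→G: (10)(-8) − (5)(-3) = -65
G→H: (5)(-9) − (-9)(-8) = -117
H→A: (-9)(-1) − (-8)(-9) = -63
Σ = -373
Signed area = Σ/2 = -186.5 (negative ⇒ clockwise traversal).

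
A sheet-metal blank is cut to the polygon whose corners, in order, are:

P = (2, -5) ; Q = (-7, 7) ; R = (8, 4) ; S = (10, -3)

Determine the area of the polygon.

Apply the shoelace formula: 2A = Σ (x_i·y_{i+1} − x_{i+1}·y_i), indices taken mod 4.
Σ = (-21) + (-84) + (-64) + (-44) = -213
Area = |Σ|/2 = 106.5.

106.5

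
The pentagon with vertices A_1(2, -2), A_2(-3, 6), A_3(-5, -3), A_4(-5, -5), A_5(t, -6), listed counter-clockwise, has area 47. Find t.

-1

The doubled signed area Σ (x_i y_{i+1} − x_{i+1} y_i) is linear in t.
With t=0 it equals 97; the coefficient of t is 3 (from the two edges through A_5).
So 3·t + 97 = 2·47 = 94 ⇒ t = -1.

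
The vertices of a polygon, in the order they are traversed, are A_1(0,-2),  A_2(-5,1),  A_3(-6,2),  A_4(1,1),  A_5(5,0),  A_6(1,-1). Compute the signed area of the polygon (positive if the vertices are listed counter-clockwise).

-17

Apply the shoelace (surveyor's) formula: 2A = Σ (x_i·y_{i+1} − x_{i+1}·y_i), indices taken mod 6.
Σ = (-10) + (-4) + (-8) + (-5) + (-5) + (-2) = -34
Signed area = Σ/2 = -17 (negative ⇒ clockwise traversal).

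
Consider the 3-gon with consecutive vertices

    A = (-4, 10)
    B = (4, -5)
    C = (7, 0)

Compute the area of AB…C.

42.5

Apply Gauss's area formula: 2A = Σ (x_i·y_{i+1} − x_{i+1}·y_i), indices taken mod 3.
A→B: (-4)(-5) − (4)(10) = -20
B→C: (4)(0) − (7)(-5) = 35
C→A: (7)(10) − (-4)(0) = 70
Σ = 85
Area = |Σ|/2 = 42.5.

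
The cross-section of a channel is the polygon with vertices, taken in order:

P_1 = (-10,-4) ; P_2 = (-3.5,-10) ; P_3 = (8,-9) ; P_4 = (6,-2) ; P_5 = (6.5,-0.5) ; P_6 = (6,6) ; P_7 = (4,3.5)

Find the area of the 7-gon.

Apply the shoelace (surveyor's) formula: 2A = Σ (x_i·y_{i+1} − x_{i+1}·y_i), indices taken mod 7.
Σ = (86) + (111.5) + (38) + (10) + (42) + (-3) + (19) = 303.5
Area = |Σ|/2 = 151.75.

151.75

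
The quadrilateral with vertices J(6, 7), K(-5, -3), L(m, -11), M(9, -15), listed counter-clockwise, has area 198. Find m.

Write out the shoelace sum; only the two edges meeting at L involve m:
2·Area = [((-5)·(-11) − m·(-3)) + (m·(-15) − 9·(-11))] + 170
       = -12·m + 324 = 396
⇒ m = -6.

-6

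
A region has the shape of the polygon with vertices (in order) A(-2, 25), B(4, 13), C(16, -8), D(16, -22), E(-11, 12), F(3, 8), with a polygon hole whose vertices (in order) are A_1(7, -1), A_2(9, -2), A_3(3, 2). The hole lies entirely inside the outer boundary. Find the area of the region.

Outer boundary:
Apply the surveyor's formula: 2A = Σ (x_i·y_{i+1} − x_{i+1}·y_i), indices taken mod 6.
A→B: (-2)(13) − (4)(25) = -126
B→C: (4)(-8) − (16)(13) = -240
C→D: (16)(-22) − (16)(-8) = -224
D→E: (16)(12) − (-11)(-22) = -50
E→F: (-11)(8) − (3)(12) = -124
F→A: (3)(25) − (-2)(8) = 91
Σ = -673
Area = |Σ|/2 = 336.5.
Hole:
Σ = (-5) + (24) + (-17) = 2
Area = |Σ|/2 = 1.
Net area = 336.5 − 1 = 335.5.

335.5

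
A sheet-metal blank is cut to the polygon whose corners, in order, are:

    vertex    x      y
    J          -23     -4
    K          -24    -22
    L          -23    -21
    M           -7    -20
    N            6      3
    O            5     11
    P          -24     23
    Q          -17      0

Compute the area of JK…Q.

854.5

Apply the shoelace (surveyor's) formula: 2A = Σ (x_i·y_{i+1} − x_{i+1}·y_i), indices taken mod 8.
J→K: (-23)(-22) − (-24)(-4) = 410
K→L: (-24)(-21) − (-23)(-22) = -2
L→M: (-23)(-20) − (-7)(-21) = 313
M→N: (-7)(3) − (6)(-20) = 99
N→O: (6)(11) − (5)(3) = 51
O→P: (5)(23) − (-24)(11) = 379
P→Q: (-24)(0) − (-17)(23) = 391
Q→J: (-17)(-4) − (-23)(0) = 68
Σ = 1709
Area = |Σ|/2 = 854.5.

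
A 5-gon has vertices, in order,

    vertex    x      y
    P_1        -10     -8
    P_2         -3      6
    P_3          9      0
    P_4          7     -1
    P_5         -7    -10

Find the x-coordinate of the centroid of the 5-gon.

Apply the shoelace formula. First the cross-terms c_i = x_i·y_{i+1} − x_{i+1}·y_i:
  -84, -54, -9, -77, -44  ⇒  2A = -268, A = -134.
Then Σ (x_i + x_{i+1})·c_i = 1372, so x̄ = 1372 / (6·(-134)) = -343/201.

-343/201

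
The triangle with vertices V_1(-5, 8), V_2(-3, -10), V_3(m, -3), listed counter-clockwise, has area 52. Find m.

The doubled signed area Σ (x_i y_{i+1} − x_{i+1} y_i) is linear in m.
With m=0 it equals 68; the coefficient of m is 18 (from the two edges through V_3).
So 18·m + 68 = 2·52 = 104 ⇒ m = 2.

2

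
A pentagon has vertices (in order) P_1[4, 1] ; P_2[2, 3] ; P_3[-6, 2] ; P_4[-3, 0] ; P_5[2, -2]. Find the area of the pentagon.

Apply Gauss's area formula: 2A = Σ (x_i·y_{i+1} − x_{i+1}·y_i), indices taken mod 5.
Cross-terms: 10, 22, 6, 6, 10  ⇒  Σ = 54
Area = |Σ|/2 = 27.

27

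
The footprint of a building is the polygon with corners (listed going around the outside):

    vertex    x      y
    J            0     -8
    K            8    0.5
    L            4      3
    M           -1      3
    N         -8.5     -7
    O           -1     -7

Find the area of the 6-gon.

97

Apply the surveyor's formula: 2A = Σ (x_i·y_{i+1} − x_{i+1}·y_i), indices taken mod 6.
J→K: (0)(0.5) − (8)(-8) = 64
K→L: (8)(3) − (4)(0.5) = 22
L→M: (4)(3) − (-1)(3) = 15
M→N: (-1)(-7) − (-8.5)(3) = 32.5
N→O: (-8.5)(-7) − (-1)(-7) = 52.5
O→J: (-1)(-8) − (0)(-7) = 8
Σ = 194
Area = |Σ|/2 = 97.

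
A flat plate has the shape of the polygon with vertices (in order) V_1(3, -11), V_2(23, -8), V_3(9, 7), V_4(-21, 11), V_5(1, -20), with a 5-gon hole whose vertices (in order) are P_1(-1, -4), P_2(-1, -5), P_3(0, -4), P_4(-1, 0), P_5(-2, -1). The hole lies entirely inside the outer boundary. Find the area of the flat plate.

Outer boundary:
Σ = (229) + (233) + (246) + (409) + (49) = 1166
Area = |Σ|/2 = 583.
Hole:
Σ = (1) + (4) + (-4) + (1) + (7) = 9
Area = |Σ|/2 = 4.5.
Net area = 583 − 4.5 = 578.5.

578.5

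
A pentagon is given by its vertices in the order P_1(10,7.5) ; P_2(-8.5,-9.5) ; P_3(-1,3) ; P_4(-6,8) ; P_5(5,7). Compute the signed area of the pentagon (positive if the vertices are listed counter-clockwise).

P_1→P_2: (10)(-9.5) − (-8.5)(7.5) = -31.25
P_2→P_3: (-8.5)(3) − (-1)(-9.5) = -35
P_3→P_4: (-1)(8) − (-6)(3) = 10
P_4→P_5: (-6)(7) − (5)(8) = -82
P_5→P_1: (5)(7.5) − (10)(7) = -32.5
Σ = -170.75
Signed area = Σ/2 = -85.375 (negative ⇒ clockwise traversal).

-85.375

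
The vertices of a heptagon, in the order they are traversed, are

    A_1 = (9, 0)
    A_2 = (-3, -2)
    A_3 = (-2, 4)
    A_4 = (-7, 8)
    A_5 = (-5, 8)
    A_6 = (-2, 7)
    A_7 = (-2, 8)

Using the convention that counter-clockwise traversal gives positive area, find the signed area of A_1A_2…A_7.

-65.5

Apply the shoelace (surveyor's) formula: 2A = Σ (x_i·y_{i+1} − x_{i+1}·y_i), indices taken mod 7.
Σ = (-18) + (-16) + (12) + (-16) + (-19) + (-2) + (-72) = -131
Signed area = Σ/2 = -65.5 (negative ⇒ clockwise traversal).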